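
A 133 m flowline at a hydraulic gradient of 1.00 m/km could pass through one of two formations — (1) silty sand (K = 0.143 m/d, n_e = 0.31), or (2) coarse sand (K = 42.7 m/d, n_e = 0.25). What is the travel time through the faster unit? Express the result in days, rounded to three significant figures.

Unit 1 (silty sand): v = 0.143×0.0010/0.31 = 4.613e-4 m/d, t = 133/4.613e-4 = 288300 d
Unit 2 (coarse sand): v = 42.7×0.0010/0.25 = 0.1708 m/d, t = 133/0.1708 = 778.7 d
Faster unit: t = 779 d

779 days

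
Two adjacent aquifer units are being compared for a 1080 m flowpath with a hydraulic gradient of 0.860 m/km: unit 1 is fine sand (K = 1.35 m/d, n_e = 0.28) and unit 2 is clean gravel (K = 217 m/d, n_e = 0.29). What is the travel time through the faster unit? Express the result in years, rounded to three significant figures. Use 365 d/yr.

4.60 years

Unit 1 (fine sand): v = 1.35×8.6e-4/0.28 = 0.004146 m/d, t = 1080/0.004146 = 260500 d
Unit 2 (clean gravel): v = 217×8.6e-4/0.29 = 0.6435 m/d, t = 1080/0.6435 = 1678 d
Faster: 1678 d / 365 = 4.60 yr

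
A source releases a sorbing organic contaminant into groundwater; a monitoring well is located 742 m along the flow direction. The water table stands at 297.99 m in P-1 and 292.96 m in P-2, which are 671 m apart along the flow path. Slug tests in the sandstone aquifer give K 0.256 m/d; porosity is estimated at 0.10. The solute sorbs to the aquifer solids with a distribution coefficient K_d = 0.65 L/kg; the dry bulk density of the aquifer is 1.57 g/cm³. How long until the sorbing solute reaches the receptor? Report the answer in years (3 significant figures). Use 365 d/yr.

1190 years

Hydraulic gradient i = (297.99 − 292.96) / 671 = 5.03 / 671 = 0.007496
Darcy flux q = K·i = 0.256 × 0.007496 = 0.001919 m/d
v_s = q/n_e = 0.001919/0.10 = 0.01919 m/d
Retardation R = 1 + ρ_b·K_d/n = 1 + 1.57×0.65/0.10 = 11.21
Contaminant velocity v_c = v/R = 0.01919/11.21 = 0.001713 m/d
t = L/v_c = 742/0.001713 = 433200 d
   = 433200/365 = 1190 yr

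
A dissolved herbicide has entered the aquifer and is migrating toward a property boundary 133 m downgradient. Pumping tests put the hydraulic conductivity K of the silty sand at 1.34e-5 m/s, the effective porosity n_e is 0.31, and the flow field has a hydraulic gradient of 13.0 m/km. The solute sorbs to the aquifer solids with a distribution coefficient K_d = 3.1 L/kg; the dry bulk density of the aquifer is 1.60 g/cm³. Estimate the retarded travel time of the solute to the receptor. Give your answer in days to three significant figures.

46600 days

K = 1.34e-5 m/s × 86400 s/d = 1.158 m/d
Darcy flux q = K·i = 1.158 × 0.013 = 0.01505 m/d
v = Ki/n = 1.158·0.013/0.31 = 0.04855 m/d
Retardation R = 1 + ρ_b·K_d/n = 1 + 1.60×3.1/0.31 = 17.00
Contaminant velocity v_c = v/R = 0.04855/17.00 = 0.002856 m/d
t = L/v_c = 133/0.002856 = 46570 d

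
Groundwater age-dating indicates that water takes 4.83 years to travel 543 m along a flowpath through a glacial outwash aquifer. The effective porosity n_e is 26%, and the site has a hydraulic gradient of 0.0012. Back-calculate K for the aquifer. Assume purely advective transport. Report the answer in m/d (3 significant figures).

t = 4.83 years = 1763 d
v = L / t = 543 / 1763 = 0.3080 m/d
K = v · n / i = 0.3080 × 0.26 / 0.0012 = 66.7 m/d

66.7 m/d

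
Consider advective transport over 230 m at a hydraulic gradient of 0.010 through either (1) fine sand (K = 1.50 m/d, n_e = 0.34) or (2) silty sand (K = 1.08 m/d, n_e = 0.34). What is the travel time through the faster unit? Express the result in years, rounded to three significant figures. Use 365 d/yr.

Unit 1 (fine sand): v = 1.50×0.010/0.34 = 0.04412 m/d, t = 230/0.04412 = 5213 d
Unit 2 (silty sand): v = 1.08×0.010/0.34 = 0.03176 m/d, t = 230/0.03176 = 7241 d
Faster: 5213 d / 365 = 14.3 yr

14.3 years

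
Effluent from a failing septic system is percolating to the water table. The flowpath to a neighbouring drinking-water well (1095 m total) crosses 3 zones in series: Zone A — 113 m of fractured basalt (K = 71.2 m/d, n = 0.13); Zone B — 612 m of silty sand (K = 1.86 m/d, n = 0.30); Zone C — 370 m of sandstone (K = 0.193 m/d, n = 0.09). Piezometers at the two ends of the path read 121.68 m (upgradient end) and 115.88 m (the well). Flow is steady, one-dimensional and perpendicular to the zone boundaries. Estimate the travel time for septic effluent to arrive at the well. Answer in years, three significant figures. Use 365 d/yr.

246 years

Total head drop ΔH = 121.68 − 115.88 = 5.80 m
Steady 1-D flow in series ⇒ the Darcy flux q is identical in every zone and the zone head losses add (resistances L/K in series).
Σ(L/K) = 113/71.2 + 612/1.86 + 370/0.193 = 1.587 + 329.0 + 1917 = 2248 d
q = ΔH / Σ(L/K) = 5.80 / 2248 = 0.002580 m/d (same in every zone)
Zone A: v = q/n = 0.002580/0.13 = 0.01985 m/d → t_A = 113/0.01985 = 5693 d
Zone B: v = q/n = 0.002580/0.30 = 0.008601 m/d → t_B = 612/0.008601 = 71150 d
Zone C: v = q/n = 0.002580/0.09 = 0.02867 m/d → t_C = 370/0.02867 = 12910 d
Total t = 5693 + 71150 + 12910 = 89750 d
   = 89750 / 365 = 246 yr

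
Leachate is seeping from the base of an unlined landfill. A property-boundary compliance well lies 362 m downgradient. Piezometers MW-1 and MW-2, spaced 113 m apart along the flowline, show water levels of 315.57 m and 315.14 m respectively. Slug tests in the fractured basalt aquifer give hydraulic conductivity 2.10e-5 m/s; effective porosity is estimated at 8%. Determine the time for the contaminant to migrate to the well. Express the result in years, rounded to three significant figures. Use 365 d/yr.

Hydraulic gradient i = (315.57 − 315.14) / 113 = 0.43 / 113 = 0.003805
K = 2.10e-5 m/s × 86400 s/d = 1.814 m/d
q = Ki = 1.814 × 0.003805 = 0.006904 m/d
Seepage velocity v = q / n = 0.006904 / 0.08 = 0.08630 m/d
t = L / v = 362 / 0.08630 = 4194 d
   = 4194 / 365 = 11.5 yr

11.5 years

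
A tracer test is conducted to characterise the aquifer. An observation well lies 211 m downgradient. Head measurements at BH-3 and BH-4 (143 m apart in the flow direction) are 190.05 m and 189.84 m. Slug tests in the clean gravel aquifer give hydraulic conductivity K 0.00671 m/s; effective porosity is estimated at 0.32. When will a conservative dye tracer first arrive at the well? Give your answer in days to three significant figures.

79.3 days

Hydraulic gradient i = (190.05 − 189.84) / 143 = 0.21 / 143 = 0.001469
K = 0.00671 m/s × 86400 s/d = 579.7 m/d
Darcy flux q = K·i = 579.7 × 0.001469 = 0.8514 m/d
Average linear velocity = 0.8514 / 0.32 = 2.661 m/d
t = L / v = 211 / 2.661 = 79.31 d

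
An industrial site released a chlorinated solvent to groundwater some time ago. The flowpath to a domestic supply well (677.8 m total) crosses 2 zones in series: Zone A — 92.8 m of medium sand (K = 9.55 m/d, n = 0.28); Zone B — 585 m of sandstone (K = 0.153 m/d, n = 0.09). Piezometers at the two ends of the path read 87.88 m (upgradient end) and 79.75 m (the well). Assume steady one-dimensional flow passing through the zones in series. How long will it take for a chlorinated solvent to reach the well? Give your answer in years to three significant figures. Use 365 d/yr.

Total head drop ΔH = 87.88 − 79.75 = 8.13 m
Continuity: the same q passes through each zone, so ΔH = q·Σ(L_j/K_j) — the zones act as resistances in series.
Σ(L/K) = 92.8/9.55 + 585/0.153 = 9.717 + 3824 = 3833 d
q = ΔH / Σ(L/K) = 8.13 / 3833 = 0.002121 m/d (same in every zone)
Zone A: v = q/n = 0.002121/0.28 = 0.007575 m/d → t_A = 92.8/0.007575 = 12250 d
Zone B: v = q/n = 0.002121/0.09 = 0.02357 m/d → t_B = 585/0.02357 = 24820 d
Total t = 12250 + 24820 = 37080 d
   = 37080 / 365 = 102 yr

102 years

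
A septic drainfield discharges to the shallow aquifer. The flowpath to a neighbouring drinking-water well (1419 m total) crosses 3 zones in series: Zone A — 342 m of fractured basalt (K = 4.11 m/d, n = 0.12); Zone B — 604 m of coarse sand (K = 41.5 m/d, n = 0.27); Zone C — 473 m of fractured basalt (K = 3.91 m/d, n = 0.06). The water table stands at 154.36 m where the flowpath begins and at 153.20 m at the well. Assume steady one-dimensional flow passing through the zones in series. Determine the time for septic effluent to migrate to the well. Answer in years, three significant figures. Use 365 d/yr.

Total head drop ΔH = 154.36 − 153.20 = 1.16 m
Steady 1-D flow in series ⇒ the Darcy flux q is identical in every zone and the zone head losses add (resistances L/K in series).
Σ(L/K) = 342/4.11 + 604/41.5 + 473/3.91 = 83.21 + 14.55 + 121.0 = 218.7 d
q = ΔH / Σ(L/K) = 1.16 / 218.7 = 0.005303 m/d (same in every zone)
Zone A: v = q/n = 0.005303/0.12 = 0.04419 m/d → t_A = 342/0.04419 = 7739 d
Zone B: v = q/n = 0.005303/0.27 = 0.01964 m/d → t_B = 604/0.01964 = 30750 d
Zone C: v = q/n = 0.005303/0.06 = 0.08839 m/d → t_C = 473/0.08839 = 5352 d
Total t = 7739 + 30750 + 5352 = 43840 d
   = 43840 / 365 = 120 yr

120 years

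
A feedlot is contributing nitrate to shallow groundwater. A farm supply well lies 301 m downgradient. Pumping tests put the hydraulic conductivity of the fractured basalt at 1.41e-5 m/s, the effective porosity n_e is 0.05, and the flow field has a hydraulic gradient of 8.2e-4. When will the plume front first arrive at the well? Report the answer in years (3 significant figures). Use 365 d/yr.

41.3 years

K = 1.41e-5 m/s × 86400 s/d = 1.218 m/d
Darcy flux q = K·i = 1.218 × 8.2e-4 = 9.990e-4 m/d
v = Ki/n = 1.218·8.2e-4/0.05 = 0.01998 m/d
t = L / v = 301 / 0.01998 = 15070 d
   = 15070 / 365 = 41.3 yr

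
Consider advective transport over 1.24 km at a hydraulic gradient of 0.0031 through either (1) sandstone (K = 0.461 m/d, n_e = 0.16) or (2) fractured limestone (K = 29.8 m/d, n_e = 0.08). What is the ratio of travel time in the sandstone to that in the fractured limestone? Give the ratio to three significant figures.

Unit 1 (sandstone): v = 0.461×0.0031/0.16 = 0.008932 m/d, t = 1240/0.008932 = 138800 d
Unit 2 (fractured limestone): v = 29.8×0.0031/0.08 = 1.155 m/d, t = 1240/1.155 = 1074 d
t(sandstone) / t(fractured limestone) = 138800/1074 = 129

129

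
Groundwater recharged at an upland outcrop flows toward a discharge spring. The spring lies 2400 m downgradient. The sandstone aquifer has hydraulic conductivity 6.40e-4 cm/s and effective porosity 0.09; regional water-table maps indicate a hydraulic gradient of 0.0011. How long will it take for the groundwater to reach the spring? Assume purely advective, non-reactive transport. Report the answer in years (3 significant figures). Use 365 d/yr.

K = 6.40e-4 cm/s × 864 = 0.5530 m/d
Specific discharge q = 0.5530 × 0.0011 = 6.083e-4 m/d
Average linear velocity = 6.083e-4 / 0.09 = 0.006758 m/d
t = L / v = 2400 / 0.006758 = 355100 d
   = 355100 / 365 = 973 yr

973 years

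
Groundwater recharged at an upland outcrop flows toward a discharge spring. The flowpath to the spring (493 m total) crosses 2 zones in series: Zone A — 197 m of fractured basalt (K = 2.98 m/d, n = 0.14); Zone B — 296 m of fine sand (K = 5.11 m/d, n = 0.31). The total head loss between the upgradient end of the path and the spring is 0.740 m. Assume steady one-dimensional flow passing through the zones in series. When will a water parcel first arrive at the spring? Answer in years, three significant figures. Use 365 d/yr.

54.8 years

Steady 1-D flow in series ⇒ the Darcy flux q is identical in every zone and the zone head losses add (resistances L/K in series).
Σ(L/K) = 197/2.98 + 296/5.11 = 66.11 + 57.93 = 124.0 d
q = ΔH / Σ(L/K) = 0.740 / 124.0 = 0.005966 m/d (same in every zone)
Zone A: v = q/n = 0.005966/0.14 = 0.04262 m/d → t_A = 197/0.04262 = 4623 d
Zone B: v = q/n = 0.005966/0.31 = 0.01925 m/d → t_B = 296/0.01925 = 15380 d
Total t = 4623 + 15380 = 20000 d
   = 20000 / 365 = 54.8 yr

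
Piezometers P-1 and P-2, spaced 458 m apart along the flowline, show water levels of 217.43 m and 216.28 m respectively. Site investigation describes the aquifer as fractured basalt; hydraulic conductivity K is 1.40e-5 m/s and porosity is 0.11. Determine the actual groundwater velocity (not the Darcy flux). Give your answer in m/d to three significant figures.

Hydraulic gradient i = (217.43 − 216.28) / 458 = 1.15 / 458 = 0.002511
K = 1.40e-5 m/s × 86400 s/d = 1.210 m/d
q = Ki = 1.210 × 0.002511 = 0.003037 m/d
v = Ki/n = 1.210·0.002511/0.11 = 0.02761 m/d

0.0276 m/d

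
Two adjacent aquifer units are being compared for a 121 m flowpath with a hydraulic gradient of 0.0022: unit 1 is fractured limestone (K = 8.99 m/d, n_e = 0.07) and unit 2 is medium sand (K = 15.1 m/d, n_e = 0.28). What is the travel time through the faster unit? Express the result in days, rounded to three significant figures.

428 days

Unit 1 (fractured limestone): v = 8.99×0.0022/0.07 = 0.2825 m/d, t = 121/0.2825 = 428.3 d
Unit 2 (medium sand): v = 15.1×0.0022/0.28 = 0.1186 m/d, t = 121/0.1186 = 1020 d
Faster unit: t = 428 d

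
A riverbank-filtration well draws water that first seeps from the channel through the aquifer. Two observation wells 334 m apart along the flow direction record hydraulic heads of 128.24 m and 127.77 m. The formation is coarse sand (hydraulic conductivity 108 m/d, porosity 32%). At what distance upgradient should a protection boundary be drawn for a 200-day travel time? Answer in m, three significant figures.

Hydraulic gradient i = (128.24 − 127.77) / 334 = 0.47 / 334 = 0.001407
q = Ki = 108 × 0.001407 = 0.1520 m/d
v = Ki/n = 108·0.001407/0.32 = 0.4749 m/d
L = v × T = 0.4749 × 200 = 94.99 m

95.0 m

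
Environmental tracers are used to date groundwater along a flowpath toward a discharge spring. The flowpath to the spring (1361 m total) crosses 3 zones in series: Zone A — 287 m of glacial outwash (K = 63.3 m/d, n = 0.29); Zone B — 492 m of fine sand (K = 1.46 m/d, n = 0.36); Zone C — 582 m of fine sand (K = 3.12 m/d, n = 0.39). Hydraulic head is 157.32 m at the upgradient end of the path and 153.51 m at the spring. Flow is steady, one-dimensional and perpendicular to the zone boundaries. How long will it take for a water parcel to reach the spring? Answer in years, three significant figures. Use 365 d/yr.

Total head drop ΔH = 157.32 − 153.51 = 3.81 m
Continuity: the same q passes through each zone, so ΔH = q·Σ(L_j/K_j) — the zones act as resistances in series.
Σ(L/K) = 287/63.3 + 492/1.46 + 582/3.12 = 4.534 + 337.0 + 186.5 = 528.1 d
q = ΔH / Σ(L/K) = 3.81 / 528.1 = 0.007215 m/d (same in every zone)
Zone A: v = q/n = 0.007215/0.29 = 0.02488 m/d → t_A = 287/0.02488 = 11540 d
Zone B: v = q/n = 0.007215/0.36 = 0.02004 m/d → t_B = 492/0.02004 = 24550 d
Zone C: v = q/n = 0.007215/0.39 = 0.01850 m/d → t_C = 582/0.01850 = 31460 d
Total t = 11540 + 24550 + 31460 = 67540 d
   = 67540 / 365 = 185 yr

185 years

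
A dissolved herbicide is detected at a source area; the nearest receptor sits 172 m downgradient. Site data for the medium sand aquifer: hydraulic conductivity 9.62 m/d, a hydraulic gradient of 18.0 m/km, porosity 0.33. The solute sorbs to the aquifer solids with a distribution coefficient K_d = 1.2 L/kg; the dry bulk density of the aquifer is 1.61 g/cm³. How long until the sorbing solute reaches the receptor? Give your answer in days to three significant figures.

Darcy flux q = K·i = 9.62 × 0.018 = 0.1732 m/d
v = Ki/n = 9.62·0.018/0.33 = 0.5247 m/d
Retardation R = 1 + ρ_b·K_d/n = 1 + 1.61×1.2/0.33 = 6.855
Contaminant velocity v_c = v/R = 0.5247/6.855 = 0.07655 m/d
t = L/v_c = 172/0.07655 = 2247 d

2250 days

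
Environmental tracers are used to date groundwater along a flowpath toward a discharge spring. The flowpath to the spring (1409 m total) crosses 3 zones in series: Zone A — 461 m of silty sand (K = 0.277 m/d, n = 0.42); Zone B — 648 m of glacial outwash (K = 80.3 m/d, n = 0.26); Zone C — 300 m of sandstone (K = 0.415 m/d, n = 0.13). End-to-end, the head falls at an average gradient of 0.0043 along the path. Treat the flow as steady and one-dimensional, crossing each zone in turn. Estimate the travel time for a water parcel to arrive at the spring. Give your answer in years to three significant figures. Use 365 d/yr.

Continuity: the same q passes through each zone, so ΔH = q·Σ(L_j/K_j) — the zones act as resistances in series.
Σ(L/K) = 461/0.277 + 648/80.3 + 300/0.415 = 1664 + 8.070 + 722.9 = 2395 d
K_eq = L_total / Σ(L/K) = 1409 / 2395 = 0.5883 m/d
q = K_eq · i = 0.5883 × 0.0043 = 0.002529 m/d (same in every zone)
Zone A: v = q/n = 0.002529/0.42 = 0.006023 m/d → t_A = 461/0.006023 = 76540 d
Zone B: v = q/n = 0.002529/0.26 = 0.009729 m/d → t_B = 648/0.009729 = 66610 d
Zone C: v = q/n = 0.002529/0.13 = 0.01946 m/d → t_C = 300/0.01946 = 15420 d
Total t = 76540 + 66610 + 15420 = 158600 d
   = 158600 / 365 = 434 yr

434 years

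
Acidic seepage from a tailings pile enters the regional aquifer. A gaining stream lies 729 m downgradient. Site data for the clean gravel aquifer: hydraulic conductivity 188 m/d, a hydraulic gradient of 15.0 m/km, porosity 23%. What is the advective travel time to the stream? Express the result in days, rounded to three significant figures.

q = Ki = 188 × 0.015 = 2.820 m/d
Seepage velocity v = q / n = 2.820 / 0.23 = 12.26 m/d
t = L / v = 729 / 12.26 = 59.46 d

59.5 days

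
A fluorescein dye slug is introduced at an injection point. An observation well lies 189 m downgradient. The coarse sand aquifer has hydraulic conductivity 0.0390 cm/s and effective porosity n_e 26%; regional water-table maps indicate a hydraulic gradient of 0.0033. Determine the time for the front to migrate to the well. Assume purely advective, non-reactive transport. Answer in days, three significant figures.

442 days

K = 0.0390 cm/s × 864 = 33.70 m/d
Darcy flux q = K·i = 33.70 × 0.0033 = 0.1112 m/d
Average linear velocity = 0.1112 / 0.26 = 0.4277 m/d
t = L / v = 189 / 0.4277 = 441.9 d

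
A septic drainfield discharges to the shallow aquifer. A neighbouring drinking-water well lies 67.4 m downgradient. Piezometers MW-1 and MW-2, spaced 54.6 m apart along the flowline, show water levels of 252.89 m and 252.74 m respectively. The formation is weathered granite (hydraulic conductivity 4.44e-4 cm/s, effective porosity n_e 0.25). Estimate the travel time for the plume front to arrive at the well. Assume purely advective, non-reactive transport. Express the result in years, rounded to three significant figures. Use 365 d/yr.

Hydraulic gradient i = (252.89 − 252.74) / 54.6 = 0.15 / 54.6 = 0.002747
K = 4.44e-4 cm/s × 864 = 0.3836 m/d
q = Ki = 0.3836 × 0.002747 = 0.001054 m/d
Average linear velocity = 0.001054 / 0.25 = 0.004216 m/d
t = L / v = 67.4 / 0.004216 = 15990 d
   = 15990 / 365 = 43.8 yr

43.8 years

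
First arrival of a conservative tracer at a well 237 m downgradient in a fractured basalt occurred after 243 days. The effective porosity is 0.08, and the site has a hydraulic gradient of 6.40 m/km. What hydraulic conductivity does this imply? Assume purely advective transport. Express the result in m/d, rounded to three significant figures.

12.2 m/d

v = L / t = 237 / 243 = 0.9753 m/d
K = v · n / i = 0.9753 × 0.08 / 0.0064 = 12.2 m/d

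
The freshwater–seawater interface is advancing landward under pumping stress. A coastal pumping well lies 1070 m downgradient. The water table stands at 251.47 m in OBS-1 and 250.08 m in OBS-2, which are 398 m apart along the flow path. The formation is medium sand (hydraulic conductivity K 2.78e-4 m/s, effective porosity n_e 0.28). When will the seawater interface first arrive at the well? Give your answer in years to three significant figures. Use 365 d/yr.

9.78 years

Hydraulic gradient i = (251.47 − 250.08) / 398 = 1.39 / 398 = 0.003492
K = 2.78e-4 m/s × 86400 s/d = 24.02 m/d
Specific discharge q = 24.02 × 0.003492 = 0.08389 m/d
Average linear velocity = 0.08389 / 0.28 = 0.2996 m/d
t = L / v = 1070 / 0.2996 = 3572 d
   = 3572 / 365 = 9.78 yr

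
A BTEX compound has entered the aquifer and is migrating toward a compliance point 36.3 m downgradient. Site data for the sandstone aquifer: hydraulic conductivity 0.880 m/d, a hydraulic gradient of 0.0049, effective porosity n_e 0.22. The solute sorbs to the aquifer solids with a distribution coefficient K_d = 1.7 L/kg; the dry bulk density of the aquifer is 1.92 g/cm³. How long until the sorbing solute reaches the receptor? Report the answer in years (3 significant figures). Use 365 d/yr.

Darcy flux q = K·i = 0.880 × 0.0049 = 0.004312 m/d
v_s = q/n_e = 0.004312/0.22 = 0.01960 m/d
Retardation R = 1 + ρ_b·K_d/n = 1 + 1.92×1.7/0.22 = 15.84
Contaminant velocity v_c = v/R = 0.01960/15.84 = 0.001238 m/d
t = L/v_c = 36.3/0.001238 = 29330 d
   = 29330/365 = 80.4 yr

80.4 years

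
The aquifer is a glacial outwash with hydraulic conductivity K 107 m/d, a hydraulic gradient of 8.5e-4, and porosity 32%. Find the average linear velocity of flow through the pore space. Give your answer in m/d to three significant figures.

0.284 m/d

q = Ki = 107 × 8.5e-4 = 0.09095 m/d
Seepage velocity v = q / n = 0.09095 / 0.32 = 0.2842 m/d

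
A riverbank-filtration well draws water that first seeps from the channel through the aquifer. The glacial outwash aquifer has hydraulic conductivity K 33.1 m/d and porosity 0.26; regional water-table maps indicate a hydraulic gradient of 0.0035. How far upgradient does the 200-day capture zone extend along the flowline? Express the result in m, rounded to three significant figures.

89.1 m

Specific discharge q = 33.1 × 0.0035 = 0.1159 m/d
v_s = q/n_e = 0.1159/0.26 = 0.4456 m/d
L = v × T = 0.4456 × 200 = 89.12 m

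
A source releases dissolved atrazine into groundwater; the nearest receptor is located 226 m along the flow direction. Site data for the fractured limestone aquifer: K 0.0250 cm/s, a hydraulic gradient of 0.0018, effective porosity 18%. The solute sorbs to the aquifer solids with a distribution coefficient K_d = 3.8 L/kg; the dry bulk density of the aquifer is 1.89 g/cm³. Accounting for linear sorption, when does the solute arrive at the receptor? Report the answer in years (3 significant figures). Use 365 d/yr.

117 years

K = 0.0250 cm/s × 864 = 21.60 m/d
Specific discharge q = 21.60 × 0.0018 = 0.03888 m/d
v = Ki/n = 21.60·0.0018/0.18 = 0.2160 m/d
Retardation R = 1 + ρ_b·K_d/n = 1 + 1.89×3.8/0.18 = 40.90
Contaminant velocity v_c = v/R = 0.2160/40.90 = 0.005281 m/d
t = L/v_c = 226/0.005281 = 42790 d
   = 42790/365 = 117 yr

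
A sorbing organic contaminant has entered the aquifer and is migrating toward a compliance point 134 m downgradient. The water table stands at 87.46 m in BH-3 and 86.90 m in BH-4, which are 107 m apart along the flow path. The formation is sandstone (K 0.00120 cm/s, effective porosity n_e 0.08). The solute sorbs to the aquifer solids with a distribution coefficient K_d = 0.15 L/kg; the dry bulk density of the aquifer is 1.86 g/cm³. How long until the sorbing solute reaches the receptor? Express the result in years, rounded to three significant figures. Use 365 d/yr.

24.3 years

Hydraulic gradient i = (87.46 − 86.90) / 107 = 0.56 / 107 = 0.005234
K = 0.00120 cm/s × 864 = 1.037 m/d
q = Ki = 1.037 × 0.005234 = 0.005426 m/d
Seepage velocity v = q / n = 0.005426 / 0.08 = 0.06783 m/d
Retardation R = 1 + ρ_b·K_d/n = 1 + 1.86×0.15/0.08 = 4.488
Contaminant velocity v_c = v/R = 0.06783/4.488 = 0.01511 m/d
t = L/v_c = 134/0.01511 = 8865 d
   = 8865/365 = 24.3 yr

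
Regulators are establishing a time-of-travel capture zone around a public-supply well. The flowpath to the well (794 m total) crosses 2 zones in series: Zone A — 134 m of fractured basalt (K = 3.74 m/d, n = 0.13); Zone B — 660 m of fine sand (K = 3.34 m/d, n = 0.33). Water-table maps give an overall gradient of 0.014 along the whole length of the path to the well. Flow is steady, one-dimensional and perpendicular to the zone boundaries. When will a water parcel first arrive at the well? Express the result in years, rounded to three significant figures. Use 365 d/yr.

13.5 years

Continuity: the same q passes through each zone, so ΔH = q·Σ(L_j/K_j) — the zones act as resistances in series.
Σ(L/K) = 134/3.74 + 660/3.34 = 35.83 + 197.6 = 233.4 d
K_eq = L_total / Σ(L/K) = 794 / 233.4 = 3.401 m/d
q = K_eq · i = 3.401 × 0.014 = 0.04762 m/d (same in every zone)
Zone A: v = q/n = 0.04762/0.13 = 0.3663 m/d → t_A = 134/0.3663 = 365.8 d
Zone B: v = q/n = 0.04762/0.33 = 0.1443 m/d → t_B = 660/0.1443 = 4574 d
Total t = 365.8 + 4574 = 4940 d
   = 4940 / 365 = 13.5 yr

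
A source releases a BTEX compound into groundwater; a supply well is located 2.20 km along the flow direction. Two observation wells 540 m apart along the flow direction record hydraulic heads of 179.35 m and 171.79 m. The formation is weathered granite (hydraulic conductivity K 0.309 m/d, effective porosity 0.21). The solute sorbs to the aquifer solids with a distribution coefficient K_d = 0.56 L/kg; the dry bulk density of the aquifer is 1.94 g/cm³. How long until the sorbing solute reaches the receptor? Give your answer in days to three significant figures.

Hydraulic gradient i = (179.35 − 171.79) / 540 = 7.56 / 540 = 0.01400
Darcy flux q = K·i = 0.309 × 0.01400 = 0.004326 m/d
Average linear velocity = 0.004326 / 0.21 = 0.02060 m/d
Retardation R = 1 + ρ_b·K_d/n = 1 + 1.94×0.56/0.21 = 6.173
Contaminant velocity v_c = v/R = 0.02060/6.173 = 0.003337 m/d
L = 2.20 km = 2200 m
t = L/v_c = 2200/0.003337 = 659300 d

659000 days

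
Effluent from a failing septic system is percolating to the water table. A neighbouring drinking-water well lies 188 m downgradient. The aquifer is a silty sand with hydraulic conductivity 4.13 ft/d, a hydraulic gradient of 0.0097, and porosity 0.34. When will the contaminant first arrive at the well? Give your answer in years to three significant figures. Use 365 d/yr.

K = 4.13 ft/d × 0.3048 = 1.259 m/d
q = Ki = 1.259 × 0.0097 = 0.01221 m/d
Average linear velocity = 0.01221 / 0.34 = 0.03591 m/d
t = L / v = 188 / 0.03591 = 5235 d
   = 5235 / 365 = 14.3 yr

14.3 years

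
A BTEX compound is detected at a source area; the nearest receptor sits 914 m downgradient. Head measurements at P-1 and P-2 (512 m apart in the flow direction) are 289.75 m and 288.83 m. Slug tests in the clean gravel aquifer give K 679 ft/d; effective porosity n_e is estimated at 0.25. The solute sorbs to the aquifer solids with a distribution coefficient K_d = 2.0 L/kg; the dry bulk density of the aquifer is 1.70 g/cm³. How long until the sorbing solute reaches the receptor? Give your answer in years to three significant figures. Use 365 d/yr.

Hydraulic gradient i = (289.75 − 288.83) / 512 = 0.92 / 512 = 0.001797
K = 679 ft/d × 0.3048 = 207.0 m/d
q = Ki = 207.0 × 0.001797 = 0.3719 m/d
v = Ki/n = 207.0·0.001797/0.25 = 1.488 m/d
Retardation R = 1 + ρ_b·K_d/n = 1 + 1.70×2.0/0.25 = 14.60
Contaminant velocity v_c = v/R = 1.488/14.60 = 0.1019 m/d
t = L/v_c = 914/0.1019 = 8971 d
   = 8971/365 = 24.6 yr

24.6 years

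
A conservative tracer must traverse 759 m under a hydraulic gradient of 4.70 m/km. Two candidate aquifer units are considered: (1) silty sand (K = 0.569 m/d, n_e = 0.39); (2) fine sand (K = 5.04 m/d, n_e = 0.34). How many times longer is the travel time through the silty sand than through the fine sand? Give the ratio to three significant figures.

10.2

Unit 1 (silty sand): v = 0.569×0.0047/0.39 = 0.006857 m/d, t = 759/0.006857 = 110700 d
Unit 2 (fine sand): v = 5.04×0.0047/0.34 = 0.06967 m/d, t = 759/0.06967 = 10890 d
t(silty sand) / t(fine sand) = 110700/10890 = 10.2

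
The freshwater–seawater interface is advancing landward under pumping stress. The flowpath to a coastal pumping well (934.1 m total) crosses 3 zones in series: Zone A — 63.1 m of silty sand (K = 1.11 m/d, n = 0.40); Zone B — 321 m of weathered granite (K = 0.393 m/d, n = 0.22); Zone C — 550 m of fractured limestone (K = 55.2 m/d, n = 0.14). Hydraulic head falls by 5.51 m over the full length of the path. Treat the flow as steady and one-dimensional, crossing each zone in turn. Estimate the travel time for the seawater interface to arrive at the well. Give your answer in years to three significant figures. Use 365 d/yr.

Continuity: the same q passes through each zone, so ΔH = q·Σ(L_j/K_j) — the zones act as resistances in series.
Σ(L/K) = 63.1/1.11 + 321/0.393 + 550/55.2 = 56.85 + 816.8 + 9.964 = 883.6 d
q = ΔH / Σ(L/K) = 5.51 / 883.6 = 0.006236 m/d (same in every zone)
Zone A: v = q/n = 0.006236/0.40 = 0.01559 m/d → t_A = 63.1/0.01559 = 4048 d
Zone B: v = q/n = 0.006236/0.22 = 0.02834 m/d → t_B = 321/0.02834 = 11320 d
Zone C: v = q/n = 0.006236/0.14 = 0.04454 m/d → t_C = 550/0.04454 = 12350 d
Total t = 4048 + 11320 + 12350 = 27720 d
   = 27720 / 365 = 75.9 yr

75.9 years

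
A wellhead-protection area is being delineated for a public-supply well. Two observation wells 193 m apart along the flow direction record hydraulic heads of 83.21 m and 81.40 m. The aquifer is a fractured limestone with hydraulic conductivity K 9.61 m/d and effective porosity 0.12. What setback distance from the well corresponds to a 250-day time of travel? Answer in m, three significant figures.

Hydraulic gradient i = (83.21 − 81.40) / 193 = 1.81 / 193 = 0.009378
q = Ki = 9.61 × 0.009378 = 0.09012 m/d
Seepage velocity v = q / n = 0.09012 / 0.12 = 0.7510 m/d
L = v × T = 0.7510 × 250 = 187.8 m

188 m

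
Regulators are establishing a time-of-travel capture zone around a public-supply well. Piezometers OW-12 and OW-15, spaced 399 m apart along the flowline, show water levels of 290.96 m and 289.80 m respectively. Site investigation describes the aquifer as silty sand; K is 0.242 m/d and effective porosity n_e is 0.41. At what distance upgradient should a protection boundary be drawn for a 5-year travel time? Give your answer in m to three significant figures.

3.13 m

Hydraulic gradient i = (290.96 − 289.80) / 399 = 1.16 / 399 = 0.002907
Darcy flux q = K·i = 0.242 × 0.002907 = 7.036e-4 m/d
Seepage velocity v = q / n = 7.036e-4 / 0.41 = 0.001716 m/d
T = 5 yr × 365 = 1825 d
L = v × T = 0.001716 × 1825 = 3.132 m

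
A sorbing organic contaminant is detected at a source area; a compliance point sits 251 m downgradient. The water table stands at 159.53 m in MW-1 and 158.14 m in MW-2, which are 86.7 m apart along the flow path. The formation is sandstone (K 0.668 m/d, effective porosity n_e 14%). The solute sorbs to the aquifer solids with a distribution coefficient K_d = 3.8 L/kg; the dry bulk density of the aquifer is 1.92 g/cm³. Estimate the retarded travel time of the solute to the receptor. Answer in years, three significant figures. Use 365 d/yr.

477 years

Hydraulic gradient i = (159.53 − 158.14) / 86.7 = 1.39 / 86.7 = 0.01603
Darcy flux q = K·i = 0.668 × 0.01603 = 0.01071 m/d
v = Ki/n = 0.668·0.01603/0.14 = 0.07650 m/d
Retardation R = 1 + ρ_b·K_d/n = 1 + 1.92×3.8/0.14 = 53.11
Contaminant velocity v_c = v/R = 0.07650/53.11 = 0.001440 m/d
t = L/v_c = 251/0.001440 = 174300 d
   = 174300/365 = 477 yr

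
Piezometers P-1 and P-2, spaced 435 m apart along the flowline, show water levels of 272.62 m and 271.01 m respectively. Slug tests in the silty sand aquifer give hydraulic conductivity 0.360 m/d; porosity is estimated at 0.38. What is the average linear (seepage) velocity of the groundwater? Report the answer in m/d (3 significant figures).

Hydraulic gradient i = (272.62 − 271.01) / 435 = 1.61 / 435 = 0.003701
q = Ki = 0.360 × 0.003701 = 0.001332 m/d
Average linear velocity = 0.001332 / 0.38 = 0.003506 m/d

0.00351 m/d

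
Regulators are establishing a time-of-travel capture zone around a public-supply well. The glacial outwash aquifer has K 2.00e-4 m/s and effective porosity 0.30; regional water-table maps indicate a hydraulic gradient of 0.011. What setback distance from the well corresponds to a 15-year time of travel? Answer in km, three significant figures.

3.47 km

K = 2.00e-4 m/s × 86400 s/d = 17.28 m/d
Darcy flux q = K·i = 17.28 × 0.011 = 0.1901 m/d
v_s = q/n_e = 0.1901/0.30 = 0.6336 m/d
T = 15 yr × 365 = 5475 d
L = v × T = 0.6336 × 5475 = 3469 m
   = 3.47 km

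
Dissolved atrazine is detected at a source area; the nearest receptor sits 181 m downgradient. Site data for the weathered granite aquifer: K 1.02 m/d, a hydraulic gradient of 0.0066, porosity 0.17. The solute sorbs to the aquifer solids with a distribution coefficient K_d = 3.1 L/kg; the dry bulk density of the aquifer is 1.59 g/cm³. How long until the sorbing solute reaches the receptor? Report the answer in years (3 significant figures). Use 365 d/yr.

376 years

Specific discharge q = 1.02 × 0.0066 = 0.006732 m/d
Average linear velocity = 0.006732 / 0.17 = 0.03960 m/d
Retardation R = 1 + ρ_b·K_d/n = 1 + 1.59×3.1/0.17 = 29.99
Contaminant velocity v_c = v/R = 0.03960/29.99 = 0.001320 m/d
t = L/v_c = 181/0.001320 = 137100 d
   = 137100/365 = 376 yr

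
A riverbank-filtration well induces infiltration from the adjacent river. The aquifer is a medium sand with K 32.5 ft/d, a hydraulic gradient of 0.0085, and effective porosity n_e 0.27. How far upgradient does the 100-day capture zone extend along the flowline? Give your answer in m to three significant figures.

K = 32.5 ft/d × 0.3048 = 9.906 m/d
q = Ki = 9.906 × 0.0085 = 0.08420 m/d
v = Ki/n = 9.906·0.0085/0.27 = 0.3119 m/d
L = v × T = 0.3119 × 100 = 31.19 m

31.2 m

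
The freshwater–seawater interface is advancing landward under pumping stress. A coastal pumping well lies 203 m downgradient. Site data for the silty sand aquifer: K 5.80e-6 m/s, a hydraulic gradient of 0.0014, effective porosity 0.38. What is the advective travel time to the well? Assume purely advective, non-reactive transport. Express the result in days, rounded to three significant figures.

K = 5.80e-6 m/s × 86400 s/d = 0.5011 m/d
q = Ki = 0.5011 × 0.0014 = 7.016e-4 m/d
Seepage velocity v = q / n = 7.016e-4 / 0.38 = 0.001846 m/d
t = L / v = 203 / 0.001846 = 110000 d

110000 days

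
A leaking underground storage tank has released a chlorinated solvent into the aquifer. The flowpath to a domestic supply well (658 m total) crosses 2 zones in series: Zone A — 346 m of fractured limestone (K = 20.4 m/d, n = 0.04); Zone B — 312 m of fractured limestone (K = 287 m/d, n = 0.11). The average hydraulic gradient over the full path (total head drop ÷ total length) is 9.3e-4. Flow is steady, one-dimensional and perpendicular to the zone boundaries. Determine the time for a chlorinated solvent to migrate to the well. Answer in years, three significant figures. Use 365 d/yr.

3.89 years

Steady 1-D flow in series ⇒ the Darcy flux q is identical in every zone and the zone head losses add (resistances L/K in series).
Σ(L/K) = 346/20.4 + 312/287 = 16.96 + 1.087 = 18.05 d
K_eq = L_total / Σ(L/K) = 658 / 18.05 = 36.46 m/d
q = K_eq · i = 36.46 × 9.3e-4 = 0.03391 m/d (same in every zone)
Zone A: v = q/n = 0.03391/0.04 = 0.8477 m/d → t_A = 346/0.8477 = 408.2 d
Zone B: v = q/n = 0.03391/0.11 = 0.3082 m/d → t_B = 312/0.3082 = 1012 d
Total t = 408.2 + 1012 = 1420 d
   = 1420 / 365 = 3.89 yr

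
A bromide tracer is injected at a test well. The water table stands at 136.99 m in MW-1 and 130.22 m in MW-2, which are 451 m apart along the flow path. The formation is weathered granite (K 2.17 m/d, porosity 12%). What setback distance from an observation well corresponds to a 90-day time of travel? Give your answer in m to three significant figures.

Hydraulic gradient i = (136.99 − 130.22) / 451 = 6.77 / 451 = 0.01501
q = Ki = 2.17 × 0.01501 = 0.03257 m/d
v = Ki/n = 2.17·0.01501/0.12 = 0.2715 m/d
L = v × T = 0.2715 × 90 = 24.43 m

24.4 m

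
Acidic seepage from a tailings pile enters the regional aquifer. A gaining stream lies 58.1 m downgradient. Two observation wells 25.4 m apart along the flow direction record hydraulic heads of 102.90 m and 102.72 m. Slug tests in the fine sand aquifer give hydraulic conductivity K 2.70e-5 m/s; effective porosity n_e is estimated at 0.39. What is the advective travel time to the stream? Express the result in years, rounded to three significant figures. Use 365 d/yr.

Hydraulic gradient i = (102.90 − 102.72) / 25.4 = 0.18 / 25.4 = 0.007087
K = 2.70e-5 m/s × 86400 s/d = 2.333 m/d
Specific discharge q = 2.333 × 0.007087 = 0.01653 m/d
Seepage velocity v = q / n = 0.01653 / 0.39 = 0.04239 m/d
t = L / v = 58.1 / 0.04239 = 1371 d
   = 1371 / 365 = 3.76 yr

3.76 years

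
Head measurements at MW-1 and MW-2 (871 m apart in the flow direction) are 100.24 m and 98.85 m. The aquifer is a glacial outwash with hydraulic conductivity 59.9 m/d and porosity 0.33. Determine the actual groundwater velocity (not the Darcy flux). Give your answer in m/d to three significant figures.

Hydraulic gradient i = (100.24 − 98.85) / 871 = 1.39 / 871 = 0.001596
q = Ki = 59.9 × 0.001596 = 0.09559 m/d
Seepage velocity v = q / n = 0.09559 / 0.33 = 0.2897 m/d

0.290 m/d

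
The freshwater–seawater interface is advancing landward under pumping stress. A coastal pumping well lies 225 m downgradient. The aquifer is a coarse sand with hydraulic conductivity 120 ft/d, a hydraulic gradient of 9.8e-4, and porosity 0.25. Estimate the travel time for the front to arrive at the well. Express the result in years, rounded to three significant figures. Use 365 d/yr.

4.30 years

K = 120 ft/d × 0.3048 = 36.58 m/d
q = Ki = 36.58 × 9.8e-4 = 0.03584 m/d
v = Ki/n = 36.58·9.8e-4/0.25 = 0.1434 m/d
t = L / v = 225 / 0.1434 = 1569 d
   = 1569 / 365 = 4.30 yr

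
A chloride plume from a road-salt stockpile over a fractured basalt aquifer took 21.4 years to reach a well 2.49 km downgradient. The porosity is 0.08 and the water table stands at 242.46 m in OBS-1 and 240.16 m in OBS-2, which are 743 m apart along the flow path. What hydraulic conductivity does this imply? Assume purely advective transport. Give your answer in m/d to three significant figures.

8.24 m/d

Hydraulic gradient i = (242.46 − 240.16) / 743 = 2.30 / 743 = 0.003096
t = 21.4 years = 7811 d
L = 2.49 km = 2490 m
v = L / t = 2490 / 7811 = 0.3188 m/d
K = v · n / i = 0.3188 × 0.08 / 0.003096 = 8.24 m/d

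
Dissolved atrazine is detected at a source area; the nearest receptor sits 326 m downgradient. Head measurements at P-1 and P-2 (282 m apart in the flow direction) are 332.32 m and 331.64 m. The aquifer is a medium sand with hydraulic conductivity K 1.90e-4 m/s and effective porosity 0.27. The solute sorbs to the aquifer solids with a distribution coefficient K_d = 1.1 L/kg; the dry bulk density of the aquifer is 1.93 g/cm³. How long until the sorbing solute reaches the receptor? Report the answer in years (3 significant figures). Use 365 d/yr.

54.0 years

Hydraulic gradient i = (332.32 − 331.64) / 282 = 0.68 / 282 = 0.002411
K = 1.90e-4 m/s × 86400 s/d = 16.42 m/d
q = Ki = 16.42 × 0.002411 = 0.03958 m/d
Seepage velocity v = q / n = 0.03958 / 0.27 = 0.1466 m/d
Retardation R = 1 + ρ_b·K_d/n = 1 + 1.93×1.1/0.27 = 8.863
Contaminant velocity v_c = v/R = 0.1466/8.863 = 0.01654 m/d
t = L/v_c = 326/0.01654 = 19710 d
   = 19710/365 = 54.0 yr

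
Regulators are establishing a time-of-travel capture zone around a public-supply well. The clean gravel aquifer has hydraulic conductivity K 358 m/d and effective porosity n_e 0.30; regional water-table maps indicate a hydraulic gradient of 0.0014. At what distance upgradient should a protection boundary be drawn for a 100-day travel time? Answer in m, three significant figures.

167 m

Darcy flux q = K·i = 358 × 0.0014 = 0.5012 m/d
Average linear velocity = 0.5012 / 0.30 = 1.671 m/d
L = v × T = 1.671 × 100 = 167.1 m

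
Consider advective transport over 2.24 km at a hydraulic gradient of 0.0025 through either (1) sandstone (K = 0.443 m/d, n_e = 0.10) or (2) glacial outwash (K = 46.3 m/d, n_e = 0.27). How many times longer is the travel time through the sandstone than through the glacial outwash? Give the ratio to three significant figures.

38.7

Unit 1 (sandstone): v = 0.443×0.0025/0.10 = 0.01108 m/d, t = 2240/0.01108 = 202300 d
Unit 2 (glacial outwash): v = 46.3×0.0025/0.27 = 0.4287 m/d, t = 2240/0.4287 = 5225 d
t(sandstone) / t(glacial outwash) = 202300/5225 = 38.7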